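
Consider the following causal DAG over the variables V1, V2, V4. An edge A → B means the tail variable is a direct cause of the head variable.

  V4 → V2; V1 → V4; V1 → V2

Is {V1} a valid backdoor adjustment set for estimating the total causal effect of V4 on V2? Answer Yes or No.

Backdoor paths from V4 to V2 (paths whose first edge points into V4):
  P1: V4 <- V1 -> V2
Condition 1 (no descendant of V4 in the set): holds — descendants of V4 are {V2}; none are in {V1}.
Condition 2 (every backdoor path blocked by {V1}):
  P1: blocked at fork node V1 ∈ conditioning set.
{V1} satisfies the backdoor criterion.

Yes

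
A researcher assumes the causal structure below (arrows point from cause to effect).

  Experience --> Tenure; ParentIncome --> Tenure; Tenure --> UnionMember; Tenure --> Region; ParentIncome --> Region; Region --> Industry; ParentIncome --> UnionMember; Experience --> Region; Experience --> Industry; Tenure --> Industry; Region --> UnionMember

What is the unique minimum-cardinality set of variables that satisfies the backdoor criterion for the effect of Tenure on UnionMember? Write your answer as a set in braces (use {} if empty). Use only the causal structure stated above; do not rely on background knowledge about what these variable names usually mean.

Variables eligible for adjustment (non-descendants of Tenure, excluding Tenure and UnionMember): {Experience, ParentIncome}.
Backdoor paths from Tenure to UnionMember:
  P1: Tenure <- Experience -> Region <- ParentIncome -> UnionMember
  P2: Tenure <- Experience -> Region -> UnionMember
  P3: Tenure <- Experience -> Industry <- Region <- ParentIncome -> UnionMember
  P4: Tenure <- Experience -> Industry <- Region -> UnionMember
  P5: Tenure <- ParentIncome -> Region -> UnionMember
  P6: Tenure <- ParentIncome -> UnionMember
The empty set is not sufficient: P2 (Tenure <- Experience -> Region -> UnionMember) has no collider blocking it and no conditioned non-collider, so it is open.
Try {Experience, ParentIncome}:
  P1: blocked at fork node Experience ∈ conditioning set.
  P2: blocked at fork node Experience ∈ conditioning set.
  P3: blocked at fork node Experience ∈ conditioning set.
  P4: blocked at fork node Experience ∈ conditioning set.
  P5: blocked at fork node ParentIncome ∈ conditioning set.
  P6: blocked at fork node ParentIncome ∈ conditioning set.
{Experience, ParentIncome} contains no descendant of Tenure and blocks every backdoor path.
Every element of {Experience, ParentIncome} is needed (dropping Experience leaves P2 open; dropping ParentIncome leaves P5 open), so no proper subset is valid.
Among all size-2 subsets of the eligible variables, only {Experience, ParentIncome} blocks every backdoor path, so it is the unique smallest valid adjustment set.

{Experience, ParentIncome}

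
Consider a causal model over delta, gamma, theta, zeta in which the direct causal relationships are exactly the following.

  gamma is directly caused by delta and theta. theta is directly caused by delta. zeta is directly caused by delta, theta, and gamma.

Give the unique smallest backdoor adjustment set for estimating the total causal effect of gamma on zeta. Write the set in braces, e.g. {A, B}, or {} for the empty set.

{delta, theta}

Variables eligible for adjustment (non-descendants of gamma, excluding gamma and zeta): {delta, theta}.
Backdoor paths from gamma to zeta:
  P1: gamma <- delta -> theta -> zeta
  P2: gamma <- delta -> zeta
  P3: gamma <- theta <- delta -> zeta
  P4: gamma <- theta -> zeta
The empty set is not sufficient: P1 (gamma <- delta -> theta -> zeta) has no collider blocking it and no conditioned non-collider, so it is open.
Try {delta, theta}:
  P1: blocked at fork node delta ∈ conditioning set.
  P2: blocked at fork node delta ∈ conditioning set.
  P3: blocked at chain node theta ∈ conditioning set.
  P4: blocked at fork node theta ∈ conditioning set.
{delta, theta} contains no descendant of gamma and blocks every backdoor path.
Every element of {delta, theta} is needed (dropping delta leaves P2 open; dropping theta leaves P4 open), so no proper subset is valid.
Among all size-2 subsets of the eligible variables, only {delta, theta} blocks every backdoor path, so it is the unique smallest valid adjustment set.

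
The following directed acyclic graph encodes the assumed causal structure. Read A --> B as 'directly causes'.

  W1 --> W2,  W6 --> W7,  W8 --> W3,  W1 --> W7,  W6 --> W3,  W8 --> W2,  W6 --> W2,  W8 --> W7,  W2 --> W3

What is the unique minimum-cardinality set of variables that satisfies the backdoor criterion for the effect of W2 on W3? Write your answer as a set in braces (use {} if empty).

{W6, W8}

Variables eligible for adjustment (non-descendants of W2, excluding W2 and W3): {W1, W6, W7, W8}.
Backdoor paths from W2 to W3:
  P1: W2 <- W8 -> W7 <- W6 -> W3
  P2: W2 <- W8 -> W3
  P3: W2 <- W6 -> W7 <- W8 -> W3
  P4: W2 <- W6 -> W3
  P5: W2 <- W1 -> W7 <- W8 -> W3
  P6: W2 <- W1 -> W7 <- W6 -> W3
The empty set is not sufficient: P2 (W2 <- W8 -> W3) has no collider blocking it and no conditioned non-collider, so it is open.
Try {W6, W8}:
  P1: blocked at fork node W8 ∈ conditioning set.
  P2: blocked at fork node W8 ∈ conditioning set.
  P3: blocked at fork node W6 ∈ conditioning set.
  P4: blocked at fork node W6 ∈ conditioning set.
  P5: blocked at collider W7 (neither it nor any descendant is in the conditioning set).
  P6: blocked at collider W7 (neither it nor any descendant is in the conditioning set).
{W6, W8} contains no descendant of W2 and blocks every backdoor path.
Every element of {W6, W8} is needed (dropping W6 leaves P4 open; dropping W8 leaves P2 open), so no proper subset is valid.
Among all size-2 subsets of the eligible variables, only {W6, W8} blocks every backdoor path, so it is the unique smallest valid adjustment set.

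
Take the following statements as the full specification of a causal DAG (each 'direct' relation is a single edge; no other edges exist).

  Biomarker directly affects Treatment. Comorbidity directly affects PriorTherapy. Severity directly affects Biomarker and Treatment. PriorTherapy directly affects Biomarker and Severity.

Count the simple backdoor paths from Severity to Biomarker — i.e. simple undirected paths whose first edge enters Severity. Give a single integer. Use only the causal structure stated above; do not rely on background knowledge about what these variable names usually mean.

A backdoor path from Severity to Biomarker is any simple undirected path whose first edge points into Severity (i.e. leaves Severity via a parent).
Parents of Severity: {PriorTherapy}.
Enumerating:
  P1: Severity <- PriorTherapy -> Biomarker
That exhausts the simple backdoor paths. Count: 1.

1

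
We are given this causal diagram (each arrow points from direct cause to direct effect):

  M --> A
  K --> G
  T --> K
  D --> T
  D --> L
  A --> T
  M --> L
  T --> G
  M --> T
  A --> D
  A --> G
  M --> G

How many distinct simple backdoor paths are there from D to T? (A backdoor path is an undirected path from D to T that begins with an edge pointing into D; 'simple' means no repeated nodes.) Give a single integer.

A backdoor path from D to T is any simple undirected path whose first edge points into D (i.e. leaves D via a parent).
Parents of D: {A}.
Enumerating:
  P1: D <- A <- M -> T
  P2: D <- A <- M -> G <- T
  P3: D <- A <- M -> G <- K <- T
  P4: D <- A -> T
  P5: D <- A -> G <- M -> T
  P6: D <- A -> G <- T
  P7: D <- A -> G <- K <- T
That exhausts the simple backdoor paths. Count: 7.

7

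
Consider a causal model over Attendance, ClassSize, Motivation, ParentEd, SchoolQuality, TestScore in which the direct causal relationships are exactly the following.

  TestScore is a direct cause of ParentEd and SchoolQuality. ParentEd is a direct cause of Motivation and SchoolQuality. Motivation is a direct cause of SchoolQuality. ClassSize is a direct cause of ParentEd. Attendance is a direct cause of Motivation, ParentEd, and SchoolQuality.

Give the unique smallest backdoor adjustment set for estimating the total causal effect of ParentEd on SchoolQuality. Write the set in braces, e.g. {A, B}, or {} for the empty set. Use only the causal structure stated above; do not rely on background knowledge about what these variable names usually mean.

{Attendance, TestScore}

Variables eligible for adjustment (non-descendants of ParentEd, excluding ParentEd and SchoolQuality): {Attendance, ClassSize, TestScore}.
Backdoor paths from ParentEd to SchoolQuality:
  P1: ParentEd <- TestScore -> SchoolQuality
  P2: ParentEd <- Attendance -> Motivation -> SchoolQuality
  P3: ParentEd <- Attendance -> SchoolQuality
The empty set is not sufficient: P1 (ParentEd <- TestScore -> SchoolQuality) has no collider blocking it and no conditioned non-collider, so it is open.
Try {Attendance, TestScore}:
  P1: blocked at fork node TestScore ∈ conditioning set.
  P2: blocked at fork node Attendance ∈ conditioning set.
  P3: blocked at fork node Attendance ∈ conditioning set.
{Attendance, TestScore} contains no descendant of ParentEd and blocks every backdoor path.
Every element of {Attendance, TestScore} is needed (dropping Attendance leaves P2 open; dropping TestScore leaves P1 open), so no proper subset is valid.
Among all size-2 subsets of the eligible variables, only {Attendance, TestScore} blocks every backdoor path, so it is the unique smallest valid adjustment set.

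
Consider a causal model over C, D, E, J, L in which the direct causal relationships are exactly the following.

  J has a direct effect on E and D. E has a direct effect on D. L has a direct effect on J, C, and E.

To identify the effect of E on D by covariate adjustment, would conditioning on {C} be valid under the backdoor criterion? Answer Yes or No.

No

Backdoor paths from E to D (paths whose first edge points into E):
  P1: E <- L -> J -> D
  P2: E <- J -> D
Condition 1 (no descendant of E in the set): holds — descendants of E are {D}; none are in {C}.
Condition 2 (every backdoor path blocked by {C}):
  P1: open — no interior node is in the conditioning set.
  P2: open — no interior node is in the conditioning set.
{C} does not satisfy the backdoor criterion.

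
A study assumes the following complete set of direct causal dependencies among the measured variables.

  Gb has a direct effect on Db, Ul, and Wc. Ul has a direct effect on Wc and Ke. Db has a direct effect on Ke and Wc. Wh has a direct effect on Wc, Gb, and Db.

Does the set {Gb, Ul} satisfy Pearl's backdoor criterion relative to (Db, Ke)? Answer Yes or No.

Yes

Backdoor paths from Db to Ke (paths whose first edge points into Db):
  P1: Db <- Wh -> Gb -> Ul -> Ke
  P2: Db <- Wh -> Gb -> Wc <- Ul -> Ke
  P3: Db <- Wh -> Wc <- Gb -> Ul -> Ke
  P4: Db <- Wh -> Wc <- Ul -> Ke
  P5: Db <- Gb <- Wh -> Wc <- Ul -> Ke
  P6: Db <- Gb -> Ul -> Ke
  P7: Db <- Gb -> Wc <- Ul -> Ke
Condition 1 (no descendant of Db in the set): holds — descendants of Db are {Ke, Wc}; none are in {Gb, Ul}.
Condition 2 (every backdoor path blocked by {Gb, Ul}):
  P1: blocked at chain node Gb ∈ conditioning set.
  P2: blocked at chain node Gb ∈ conditioning set.
  P3: blocked at collider Wc (neither it nor any descendant is in the conditioning set).
  P4: blocked at collider Wc (neither it nor any descendant is in the conditioning set).
  P5: blocked at chain node Gb ∈ conditioning set.
  P6: blocked at fork node Gb ∈ conditioning set.
  P7: blocked at fork node Gb ∈ conditioning set.
{Gb, Ul} satisfies the backdoor criterion.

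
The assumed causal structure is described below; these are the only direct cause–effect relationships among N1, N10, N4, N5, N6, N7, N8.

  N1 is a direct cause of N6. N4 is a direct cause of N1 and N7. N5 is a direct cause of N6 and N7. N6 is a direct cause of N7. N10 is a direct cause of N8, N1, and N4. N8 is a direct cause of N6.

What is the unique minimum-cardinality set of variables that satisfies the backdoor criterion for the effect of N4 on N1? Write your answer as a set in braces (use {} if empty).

{N10}

Variables eligible for adjustment (non-descendants of N4, excluding N4 and N1): {N10, N5, N8}.
Backdoor paths from N4 to N1:
  P1: N4 <- N10 -> N1
  P2: N4 <- N10 -> N8 -> N6 <- N1
The empty set is not sufficient: P1 (N4 <- N10 -> N1) has no collider blocking it and no conditioned non-collider, so it is open.
Try {N10}:
  P1: blocked at fork node N10 ∈ conditioning set.
  P2: blocked at fork node N10 ∈ conditioning set.
{N10} contains no descendant of N4 and blocks every backdoor path.
No other singleton works — e.g. {N5} leaves P1 open — so {N10} is the unique smallest valid adjustment set.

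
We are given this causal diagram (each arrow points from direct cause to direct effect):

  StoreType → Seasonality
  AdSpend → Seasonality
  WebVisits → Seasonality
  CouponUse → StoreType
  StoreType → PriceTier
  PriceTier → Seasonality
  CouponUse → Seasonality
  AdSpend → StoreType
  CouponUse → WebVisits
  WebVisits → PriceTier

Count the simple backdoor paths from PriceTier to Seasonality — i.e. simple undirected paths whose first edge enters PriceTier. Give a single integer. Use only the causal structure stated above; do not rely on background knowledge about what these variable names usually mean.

8

A backdoor path from PriceTier to Seasonality is any simple undirected path whose first edge points into PriceTier (i.e. leaves PriceTier via a parent).
Parents of PriceTier: {StoreType, WebVisits}.
Enumerating:
  P1: PriceTier <- WebVisits <- CouponUse -> StoreType <- AdSpend -> Seasonality
  P2: PriceTier <- WebVisits <- CouponUse -> StoreType -> Seasonality
  P3: PriceTier <- WebVisits <- CouponUse -> Seasonality
  P4: PriceTier <- WebVisits -> Seasonality
  P5: PriceTier <- StoreType <- AdSpend -> Seasonality
  P6: PriceTier <- StoreType <- CouponUse -> WebVisits -> Seasonality
  P7: PriceTier <- StoreType <- CouponUse -> Seasonality
  P8: PriceTier <- StoreType -> Seasonality
That exhausts the simple backdoor paths. Count: 8.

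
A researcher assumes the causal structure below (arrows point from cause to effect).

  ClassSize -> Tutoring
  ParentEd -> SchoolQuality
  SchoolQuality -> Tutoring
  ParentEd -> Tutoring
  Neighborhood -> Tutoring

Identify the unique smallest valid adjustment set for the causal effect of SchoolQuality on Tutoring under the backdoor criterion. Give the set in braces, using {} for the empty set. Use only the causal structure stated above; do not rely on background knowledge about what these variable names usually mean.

{ParentEd}

Variables eligible for adjustment (non-descendants of SchoolQuality, excluding SchoolQuality and Tutoring): {ClassSize, Neighborhood, ParentEd}.
Backdoor paths from SchoolQuality to Tutoring:
  P1: SchoolQuality <- ParentEd -> Tutoring
The empty set is not sufficient: P1 (SchoolQuality <- ParentEd -> Tutoring) has no collider blocking it and no conditioned non-collider, so it is open.
Try {ParentEd}:
  P1: blocked at fork node ParentEd ∈ conditioning set.
{ParentEd} contains no descendant of SchoolQuality and blocks every backdoor path.
No other singleton works — e.g. {Neighborhood} leaves P1 open — so {ParentEd} is the unique smallest valid adjustment set.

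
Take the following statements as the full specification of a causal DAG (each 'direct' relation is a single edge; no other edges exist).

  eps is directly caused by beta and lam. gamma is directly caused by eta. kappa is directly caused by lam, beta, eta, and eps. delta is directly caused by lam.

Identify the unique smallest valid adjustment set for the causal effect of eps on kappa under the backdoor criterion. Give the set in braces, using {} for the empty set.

Variables eligible for adjustment (non-descendants of eps, excluding eps and kappa): {beta, delta, eta, gamma, lam}.
Backdoor paths from eps to kappa:
  P1: eps <- lam -> kappa
  P2: eps <- beta -> kappa
The empty set is not sufficient: P1 (eps <- lam -> kappa) has no collider blocking it and no conditioned non-collider, so it is open.
Try {beta, lam}:
  P1: blocked at fork node lam ∈ conditioning set.
  P2: blocked at fork node beta ∈ conditioning set.
{beta, lam} contains no descendant of eps and blocks every backdoor path.
Every element of {beta, lam} is needed (dropping beta leaves P2 open; dropping lam leaves P1 open), so no proper subset is valid.
Among all size-2 subsets of the eligible variables, only {beta, lam} blocks every backdoor path, so it is the unique smallest valid adjustment set.

{beta, lam}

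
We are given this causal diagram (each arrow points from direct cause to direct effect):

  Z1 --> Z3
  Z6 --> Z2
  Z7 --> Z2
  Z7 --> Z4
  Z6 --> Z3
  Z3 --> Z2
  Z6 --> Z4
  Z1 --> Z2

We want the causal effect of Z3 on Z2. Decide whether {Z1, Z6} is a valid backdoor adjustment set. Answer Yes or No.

Yes

Backdoor paths from Z3 to Z2 (paths whose first edge points into Z3):
  P1: Z3 <- Z6 -> Z2
  P2: Z3 <- Z6 -> Z4 <- Z7 -> Z2
  P3: Z3 <- Z1 -> Z2
Condition 1 (no descendant of Z3 in the set): holds — descendants of Z3 are {Z2}; none are in {Z1, Z6}.
Condition 2 (every backdoor path blocked by {Z1, Z6}):
  P1: blocked at fork node Z6 ∈ conditioning set.
  P2: blocked at fork node Z6 ∈ conditioning set.
  P3: blocked at fork node Z1 ∈ conditioning set.
{Z1, Z6} satisfies the backdoor criterion.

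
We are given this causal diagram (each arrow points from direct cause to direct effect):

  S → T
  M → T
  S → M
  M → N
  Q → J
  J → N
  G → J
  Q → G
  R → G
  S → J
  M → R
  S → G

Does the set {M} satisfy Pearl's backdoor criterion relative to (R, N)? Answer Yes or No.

Backdoor paths from R to N (paths whose first edge points into R):
  P1: R <- M <- S -> G <- Q -> J -> N
  P2: R <- M <- S -> G -> J -> N
  P3: R <- M <- S -> J -> N
  P4: R <- M -> N
  P5: R <- M -> T <- S -> G <- Q -> J -> N
  P6: R <- M -> T <- S -> G -> J -> N
  P7: R <- M -> T <- S -> J -> N
Condition 1 (no descendant of R in the set): holds — descendants of R are {G, J, N}; none are in {M}.
Condition 2 (every backdoor path blocked by {M}):
  P1: blocked at chain node M ∈ conditioning set.
  P2: blocked at chain node M ∈ conditioning set.
  P3: blocked at chain node M ∈ conditioning set.
  P4: blocked at fork node M ∈ conditioning set.
  P5: blocked at fork node M ∈ conditioning set.
  P6: blocked at fork node M ∈ conditioning set.
  P7: blocked at fork node M ∈ conditioning set.
{M} satisfies the backdoor criterion.

Yes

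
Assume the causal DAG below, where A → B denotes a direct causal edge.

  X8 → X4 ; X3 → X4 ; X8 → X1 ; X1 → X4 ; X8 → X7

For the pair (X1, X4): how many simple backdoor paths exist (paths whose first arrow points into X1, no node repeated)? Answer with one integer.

1

A backdoor path from X1 to X4 is any simple undirected path whose first edge points into X1 (i.e. leaves X1 via a parent).
Parents of X1: {X8}.
Enumerating:
  P1: X1 <- X8 -> X4
That exhausts the simple backdoor paths. Count: 1.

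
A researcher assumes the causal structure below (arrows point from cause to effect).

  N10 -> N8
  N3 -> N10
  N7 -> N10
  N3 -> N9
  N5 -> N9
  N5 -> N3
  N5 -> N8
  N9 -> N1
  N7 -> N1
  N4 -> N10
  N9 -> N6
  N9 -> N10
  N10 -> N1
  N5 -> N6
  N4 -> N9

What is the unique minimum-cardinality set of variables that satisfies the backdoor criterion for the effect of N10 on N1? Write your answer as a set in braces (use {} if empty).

{N7, N9}

Variables eligible for adjustment (non-descendants of N10, excluding N10 and N1): {N3, N4, N5, N6, N7, N9}.
Backdoor paths from N10 to N1:
  P1: N10 <- N3 <- N5 -> N9 -> N1
  P2: N10 <- N3 <- N5 -> N6 <- N9 -> N1
  P3: N10 <- N3 -> N9 -> N1
  P4: N10 <- N4 -> N9 -> N1
  P5: N10 <- N7 -> N1
  P6: N10 <- N9 -> N1
The empty set is not sufficient: P1 (N10 <- N3 <- N5 -> N9 -> N1) has no collider blocking it and no conditioned non-collider, so it is open.
Try {N7, N9}:
  P1: blocked at chain node N9 ∈ conditioning set.
  P2: blocked at collider N6 (neither it nor any descendant is in the conditioning set).
  P3: blocked at chain node N9 ∈ conditioning set.
  P4: blocked at chain node N9 ∈ conditioning set.
  P5: blocked at fork node N7 ∈ conditioning set.
  P6: blocked at fork node N9 ∈ conditioning set.
{N7, N9} contains no descendant of N10 and blocks every backdoor path.
Every element of {N7, N9} is needed (dropping N7 leaves P5 open; dropping N9 leaves P1 open), so no proper subset is valid.
Among all size-2 subsets of the eligible variables, only {N7, N9} blocks every backdoor path, so it is the unique smallest valid adjustment set.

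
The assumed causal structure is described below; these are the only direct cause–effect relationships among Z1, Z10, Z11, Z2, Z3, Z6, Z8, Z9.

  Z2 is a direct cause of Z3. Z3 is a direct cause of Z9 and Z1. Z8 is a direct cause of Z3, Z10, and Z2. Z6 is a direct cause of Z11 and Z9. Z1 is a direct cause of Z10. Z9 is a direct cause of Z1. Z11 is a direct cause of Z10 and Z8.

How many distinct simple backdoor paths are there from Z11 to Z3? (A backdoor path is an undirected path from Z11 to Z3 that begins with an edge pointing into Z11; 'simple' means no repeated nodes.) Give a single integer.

A backdoor path from Z11 to Z3 is any simple undirected path whose first edge points into Z11 (i.e. leaves Z11 via a parent).
Parents of Z11: {Z6}.
Enumerating:
  P1: Z11 <- Z6 -> Z9 <- Z3
  P2: Z11 <- Z6 -> Z9 -> Z1 <- Z3
  P3: Z11 <- Z6 -> Z9 -> Z1 -> Z10 <- Z8 -> Z2 -> Z3
  P4: Z11 <- Z6 -> Z9 -> Z1 -> Z10 <- Z8 -> Z3
That exhausts the simple backdoor paths. Count: 4.

4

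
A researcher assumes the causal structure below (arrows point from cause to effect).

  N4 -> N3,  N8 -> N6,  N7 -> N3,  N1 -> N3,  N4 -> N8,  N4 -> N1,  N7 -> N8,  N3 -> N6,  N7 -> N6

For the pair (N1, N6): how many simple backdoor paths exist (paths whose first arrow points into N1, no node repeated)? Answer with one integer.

6

A backdoor path from N1 to N6 is any simple undirected path whose first edge points into N1 (i.e. leaves N1 via a parent).
Parents of N1: {N4}.
Enumerating:
  P1: N1 <- N4 -> N3 <- N7 -> N8 -> N6
  P2: N1 <- N4 -> N3 <- N7 -> N6
  P3: N1 <- N4 -> N3 -> N6
  P4: N1 <- N4 -> N8 <- N7 -> N3 -> N6
  P5: N1 <- N4 -> N8 <- N7 -> N6
  P6: N1 <- N4 -> N8 -> N6
That exhausts the simple backdoor paths. Count: 6.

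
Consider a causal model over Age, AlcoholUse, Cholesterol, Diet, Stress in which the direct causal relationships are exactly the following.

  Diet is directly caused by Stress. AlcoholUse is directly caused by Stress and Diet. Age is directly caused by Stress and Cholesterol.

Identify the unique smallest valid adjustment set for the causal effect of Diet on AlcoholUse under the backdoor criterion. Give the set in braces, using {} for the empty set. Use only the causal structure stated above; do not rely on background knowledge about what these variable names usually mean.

{Stress}

Variables eligible for adjustment (non-descendants of Diet, excluding Diet and AlcoholUse): {Age, Cholesterol, Stress}.
Backdoor paths from Diet to AlcoholUse:
  P1: Diet <- Stress -> AlcoholUse
The empty set is not sufficient: P1 (Diet <- Stress -> AlcoholUse) has no collider blocking it and no conditioned non-collider, so it is open.
Try {Stress}:
  P1: blocked at fork node Stress ∈ conditioning set.
{Stress} contains no descendant of Diet and blocks every backdoor path.
No other singleton works — e.g. {Cholesterol} leaves P1 open — so {Stress} is the unique smallest valid adjustment set.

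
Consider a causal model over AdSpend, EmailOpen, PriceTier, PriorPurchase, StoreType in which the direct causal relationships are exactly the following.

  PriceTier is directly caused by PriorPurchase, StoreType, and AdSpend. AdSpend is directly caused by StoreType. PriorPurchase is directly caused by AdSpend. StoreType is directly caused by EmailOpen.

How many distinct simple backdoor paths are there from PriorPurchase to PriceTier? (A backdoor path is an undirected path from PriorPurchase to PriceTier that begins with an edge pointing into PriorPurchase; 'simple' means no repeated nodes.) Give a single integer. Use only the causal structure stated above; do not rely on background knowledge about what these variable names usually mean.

2

A backdoor path from PriorPurchase to PriceTier is any simple undirected path whose first edge points into PriorPurchase (i.e. leaves PriorPurchase via a parent).
Parents of PriorPurchase: {AdSpend}.
Enumerating:
  P1: PriorPurchase <- AdSpend <- StoreType -> PriceTier
  P2: PriorPurchase <- AdSpend -> PriceTier
That exhausts the simple backdoor paths. Count: 2.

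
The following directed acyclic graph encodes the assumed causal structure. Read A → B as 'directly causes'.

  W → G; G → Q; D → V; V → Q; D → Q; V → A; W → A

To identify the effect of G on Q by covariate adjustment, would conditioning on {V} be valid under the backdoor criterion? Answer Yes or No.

Yes

Backdoor paths from G to Q (paths whose first edge points into G):
  P1: G <- W -> A <- V <- D -> Q
  P2: G <- W -> A <- V -> Q
Condition 1 (no descendant of G in the set): holds — descendants of G are {Q}; none are in {V}.
Condition 2 (every backdoor path blocked by {V}):
  P1: blocked at collider A (neither it nor any descendant is in the conditioning set).
  P2: blocked at collider A (neither it nor any descendant is in the conditioning set).
{V} satisfies the backdoor criterion.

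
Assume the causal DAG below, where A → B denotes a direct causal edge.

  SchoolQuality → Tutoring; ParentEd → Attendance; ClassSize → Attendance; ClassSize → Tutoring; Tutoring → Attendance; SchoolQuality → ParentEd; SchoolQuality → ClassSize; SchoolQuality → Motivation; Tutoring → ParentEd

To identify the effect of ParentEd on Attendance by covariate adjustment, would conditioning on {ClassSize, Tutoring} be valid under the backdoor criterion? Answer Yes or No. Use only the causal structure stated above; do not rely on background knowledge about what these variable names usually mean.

Backdoor paths from ParentEd to Attendance (paths whose first edge points into ParentEd):
  P1: ParentEd <- SchoolQuality -> ClassSize -> Tutoring -> Attendance
  P2: ParentEd <- SchoolQuality -> ClassSize -> Attendance
  P3: ParentEd <- SchoolQuality -> Tutoring <- ClassSize -> Attendance
  P4: ParentEd <- SchoolQuality -> Tutoring -> Attendance
  P5: ParentEd <- Tutoring <- SchoolQuality -> ClassSize -> Attendance
  P6: ParentEd <- Tutoring <- ClassSize -> Attendance
  P7: ParentEd <- Tutoring -> Attendance
Condition 1 (no descendant of ParentEd in the set): holds — descendants of ParentEd are {Attendance}; none are in {ClassSize, Tutoring}.
Condition 2 (every backdoor path blocked by {ClassSize, Tutoring}):
  P1: blocked at chain node ClassSize ∈ conditioning set.
  P2: blocked at chain node ClassSize ∈ conditioning set.
  P3: blocked at fork node ClassSize ∈ conditioning set.
  P4: blocked at chain node Tutoring ∈ conditioning set.
  P5: blocked at chain node Tutoring ∈ conditioning set.
  P6: blocked at chain node Tutoring ∈ conditioning set.
  P7: blocked at fork node Tutoring ∈ conditioning set.
{ClassSize, Tutoring} satisfies the backdoor criterion.

Yes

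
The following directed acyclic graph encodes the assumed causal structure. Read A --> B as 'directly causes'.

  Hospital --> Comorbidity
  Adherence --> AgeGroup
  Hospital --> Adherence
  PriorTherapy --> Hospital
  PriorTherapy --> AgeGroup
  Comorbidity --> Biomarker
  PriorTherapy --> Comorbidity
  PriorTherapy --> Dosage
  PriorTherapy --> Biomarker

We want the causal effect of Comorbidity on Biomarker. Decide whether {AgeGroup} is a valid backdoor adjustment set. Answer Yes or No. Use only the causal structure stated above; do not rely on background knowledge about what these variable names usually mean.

Backdoor paths from Comorbidity to Biomarker (paths whose first edge points into Comorbidity):
  P1: Comorbidity <- PriorTherapy -> Biomarker
  P2: Comorbidity <- Hospital <- PriorTherapy -> Biomarker
  P3: Comorbidity <- Hospital -> Adherence -> AgeGroup <- PriorTherapy -> Biomarker
Condition 1 (no descendant of Comorbidity in the set): holds — descendants of Comorbidity are {Biomarker}; none are in {AgeGroup}.
Condition 2 (every backdoor path blocked by {AgeGroup}):
  P1: open — no interior node is in the conditioning set.
  P2: open — no interior node is in the conditioning set.
  P3: open — collider(s) AgeGroup are conditioned on (or have a conditioned descendant) and no non-collider on the path is in the set.
{AgeGroup} does not satisfy the backdoor criterion.

No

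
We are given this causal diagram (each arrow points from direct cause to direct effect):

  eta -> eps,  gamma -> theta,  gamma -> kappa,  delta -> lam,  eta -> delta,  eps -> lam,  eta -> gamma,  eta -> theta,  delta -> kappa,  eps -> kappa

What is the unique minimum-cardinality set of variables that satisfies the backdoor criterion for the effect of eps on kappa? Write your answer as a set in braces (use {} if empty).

{eta}

Variables eligible for adjustment (non-descendants of eps, excluding eps and kappa): {delta, eta, gamma, theta}.
Backdoor paths from eps to kappa:
  P1: eps <- eta -> gamma -> kappa
  P2: eps <- eta -> delta -> kappa
  P3: eps <- eta -> theta <- gamma -> kappa
The empty set is not sufficient: P1 (eps <- eta -> gamma -> kappa) has no collider blocking it and no conditioned non-collider, so it is open.
Try {eta}:
  P1: blocked at fork node eta ∈ conditioning set.
  P2: blocked at fork node eta ∈ conditioning set.
  P3: blocked at fork node eta ∈ conditioning set.
{eta} contains no descendant of eps and blocks every backdoor path.
No other singleton works — e.g. {gamma} leaves P2 open — so {eta} is the unique smallest valid adjustment set.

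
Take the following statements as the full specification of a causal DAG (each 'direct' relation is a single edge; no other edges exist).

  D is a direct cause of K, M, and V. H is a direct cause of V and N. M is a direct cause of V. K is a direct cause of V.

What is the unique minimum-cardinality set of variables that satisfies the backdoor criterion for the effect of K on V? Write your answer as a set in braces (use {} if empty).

Variables eligible for adjustment (non-descendants of K, excluding K and V): {D, H, M, N}.
Backdoor paths from K to V:
  P1: K <- D -> M -> V
  P2: K <- D -> V
The empty set is not sufficient: P1 (K <- D -> M -> V) has no collider blocking it and no conditioned non-collider, so it is open.
Try {D}:
  P1: blocked at fork node D ∈ conditioning set.
  P2: blocked at fork node D ∈ conditioning set.
{D} contains no descendant of K and blocks every backdoor path.
No other singleton works — e.g. {H} leaves P1 open — so {D} is the unique smallest valid adjustment set.

{D}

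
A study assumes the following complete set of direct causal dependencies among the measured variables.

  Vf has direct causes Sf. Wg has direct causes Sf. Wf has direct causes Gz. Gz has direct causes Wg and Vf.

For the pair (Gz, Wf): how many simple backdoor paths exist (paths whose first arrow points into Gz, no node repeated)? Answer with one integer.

A backdoor path from Gz to Wf is any simple undirected path whose first edge points into Gz (i.e. leaves Gz via a parent).
Parents of Gz: {Vf, Wg}.
No simple path from any parent of Gz reaches Wf without revisiting Gz, so there are no backdoor paths.

0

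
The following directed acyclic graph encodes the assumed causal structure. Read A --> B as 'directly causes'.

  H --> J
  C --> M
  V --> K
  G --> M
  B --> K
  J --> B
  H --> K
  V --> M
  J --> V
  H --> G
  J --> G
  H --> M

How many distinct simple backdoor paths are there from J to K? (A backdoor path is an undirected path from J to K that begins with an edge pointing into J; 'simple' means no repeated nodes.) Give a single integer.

3

A backdoor path from J to K is any simple undirected path whose first edge points into J (i.e. leaves J via a parent).
Parents of J: {H}.
Enumerating:
  P1: J <- H -> G -> M <- V -> K
  P2: J <- H -> K
  P3: J <- H -> M <- V -> K
That exhausts the simple backdoor paths. Count: 3.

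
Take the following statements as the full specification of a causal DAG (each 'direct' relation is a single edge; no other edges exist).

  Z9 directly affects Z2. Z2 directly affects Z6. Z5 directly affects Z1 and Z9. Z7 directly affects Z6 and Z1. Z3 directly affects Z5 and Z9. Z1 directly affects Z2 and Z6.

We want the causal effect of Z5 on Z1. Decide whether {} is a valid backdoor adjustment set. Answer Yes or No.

Yes

Backdoor paths from Z5 to Z1 (paths whose first edge points into Z5):
  P1: Z5 <- Z3 -> Z9 -> Z2 <- Z1
  P2: Z5 <- Z3 -> Z9 -> Z2 -> Z6 <- Z7 -> Z1
  P3: Z5 <- Z3 -> Z9 -> Z2 -> Z6 <- Z1
Condition 1 (no descendant of Z5 in the set): holds — descendants of Z5 are {Z1, Z2, Z6, Z9}; none are in {}.
Condition 2 (every backdoor path blocked by {}):
  P1: blocked at collider Z2 (neither it nor any descendant is in the conditioning set).
  P2: blocked at collider Z6 (neither it nor any descendant is in the conditioning set).
  P3: blocked at collider Z6 (neither it nor any descendant is in the conditioning set).
{} satisfies the backdoor criterion.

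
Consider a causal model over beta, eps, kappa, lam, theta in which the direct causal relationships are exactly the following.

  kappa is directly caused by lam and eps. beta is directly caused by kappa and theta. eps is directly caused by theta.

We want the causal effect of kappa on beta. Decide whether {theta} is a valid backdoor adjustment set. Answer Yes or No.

Yes

Backdoor paths from kappa to beta (paths whose first edge points into kappa):
  P1: kappa <- eps <- theta -> beta
Condition 1 (no descendant of kappa in the set): holds — descendants of kappa are {beta}; none are in {theta}.
Condition 2 (every backdoor path blocked by {theta}):
  P1: blocked at fork node theta ∈ conditioning set.
{theta} satisfies the backdoor criterion.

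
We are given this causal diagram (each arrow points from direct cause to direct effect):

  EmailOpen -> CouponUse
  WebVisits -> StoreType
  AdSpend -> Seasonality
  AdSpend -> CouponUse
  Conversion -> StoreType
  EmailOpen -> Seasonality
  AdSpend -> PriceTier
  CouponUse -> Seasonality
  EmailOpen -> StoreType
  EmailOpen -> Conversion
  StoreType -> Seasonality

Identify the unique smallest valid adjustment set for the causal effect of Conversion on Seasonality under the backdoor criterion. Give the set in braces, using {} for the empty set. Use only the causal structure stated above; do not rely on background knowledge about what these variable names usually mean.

Variables eligible for adjustment (non-descendants of Conversion, excluding Conversion and Seasonality): {AdSpend, CouponUse, EmailOpen, PriceTier, WebVisits}.
Backdoor paths from Conversion to Seasonality:
  P1: Conversion <- EmailOpen -> CouponUse <- AdSpend -> Seasonality
  P2: Conversion <- EmailOpen -> CouponUse -> Seasonality
  P3: Conversion <- EmailOpen -> StoreType -> Seasonality
  P4: Conversion <- EmailOpen -> Seasonality
The empty set is not sufficient: P2 (Conversion <- EmailOpen -> CouponUse -> Seasonality) has no collider blocking it and no conditioned non-collider, so it is open.
Try {EmailOpen}:
  P1: blocked at fork node EmailOpen ∈ conditioning set.
  P2: blocked at fork node EmailOpen ∈ conditioning set.
  P3: blocked at fork node EmailOpen ∈ conditioning set.
  P4: blocked at fork node EmailOpen ∈ conditioning set.
{EmailOpen} contains no descendant of Conversion and blocks every backdoor path.
No other singleton works — e.g. {AdSpend} leaves P2 open — so {EmailOpen} is the unique smallest valid adjustment set.

{EmailOpen}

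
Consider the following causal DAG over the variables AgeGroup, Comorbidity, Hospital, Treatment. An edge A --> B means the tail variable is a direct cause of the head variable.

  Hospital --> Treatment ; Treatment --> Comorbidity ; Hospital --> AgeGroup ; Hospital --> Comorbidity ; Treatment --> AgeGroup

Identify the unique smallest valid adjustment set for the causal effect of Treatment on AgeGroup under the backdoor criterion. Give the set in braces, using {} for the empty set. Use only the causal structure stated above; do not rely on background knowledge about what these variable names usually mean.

Variables eligible for adjustment (non-descendants of Treatment, excluding Treatment and AgeGroup): {Hospital}.
Backdoor paths from Treatment to AgeGroup:
  P1: Treatment <- Hospital -> AgeGroup
The empty set is not sufficient: P1 (Treatment <- Hospital -> AgeGroup) has no collider blocking it and no conditioned non-collider, so it is open.
Try {Hospital}:
  P1: blocked at fork node Hospital ∈ conditioning set.
{Hospital} contains no descendant of Treatment and blocks every backdoor path.
{Hospital} is the unique smallest valid adjustment set.

{Hospital}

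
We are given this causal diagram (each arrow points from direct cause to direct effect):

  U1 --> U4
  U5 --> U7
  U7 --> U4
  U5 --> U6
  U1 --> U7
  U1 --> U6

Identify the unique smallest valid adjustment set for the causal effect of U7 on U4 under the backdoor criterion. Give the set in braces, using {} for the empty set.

{U1}

Variables eligible for adjustment (non-descendants of U7, excluding U7 and U4): {U1, U5, U6}.
Backdoor paths from U7 to U4:
  P1: U7 <- U1 -> U4
  P2: U7 <- U5 -> U6 <- U1 -> U4
The empty set is not sufficient: P1 (U7 <- U1 -> U4) has no collider blocking it and no conditioned non-collider, so it is open.
Try {U1}:
  P1: blocked at fork node U1 ∈ conditioning set.
  P2: blocked at collider U6 (neither it nor any descendant is in the conditioning set).
{U1} contains no descendant of U7 and blocks every backdoor path.
No other singleton works — e.g. {U5} leaves P1 open — so {U1} is the unique smallest valid adjustment set.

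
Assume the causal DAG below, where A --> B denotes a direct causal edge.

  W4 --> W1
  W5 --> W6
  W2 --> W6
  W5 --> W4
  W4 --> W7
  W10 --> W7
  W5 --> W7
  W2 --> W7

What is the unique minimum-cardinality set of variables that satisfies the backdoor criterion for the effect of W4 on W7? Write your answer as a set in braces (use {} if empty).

Variables eligible for adjustment (non-descendants of W4, excluding W4 and W7): {W10, W2, W5, W6}.
Backdoor paths from W4 to W7:
  P1: W4 <- W5 -> W6 <- W2 -> W7
  P2: W4 <- W5 -> W7
The empty set is not sufficient: P2 (W4 <- W5 -> W7) has no collider blocking it and no conditioned non-collider, so it is open.
Try {W5}:
  P1: blocked at fork node W5 ∈ conditioning set.
  P2: blocked at fork node W5 ∈ conditioning set.
{W5} contains no descendant of W4 and blocks every backdoor path.
No other singleton works — e.g. {W2} leaves P2 open — so {W5} is the unique smallest valid adjustment set.

{W5}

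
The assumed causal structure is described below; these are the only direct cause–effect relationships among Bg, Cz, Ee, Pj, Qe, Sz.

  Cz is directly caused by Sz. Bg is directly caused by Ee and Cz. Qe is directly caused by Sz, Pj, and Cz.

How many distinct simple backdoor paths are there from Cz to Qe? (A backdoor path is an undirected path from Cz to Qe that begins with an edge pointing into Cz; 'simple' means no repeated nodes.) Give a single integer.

A backdoor path from Cz to Qe is any simple undirected path whose first edge points into Cz (i.e. leaves Cz via a parent).
Parents of Cz: {Sz}.
Enumerating:
  P1: Cz <- Sz -> Qe
That exhausts the simple backdoor paths. Count: 1.

1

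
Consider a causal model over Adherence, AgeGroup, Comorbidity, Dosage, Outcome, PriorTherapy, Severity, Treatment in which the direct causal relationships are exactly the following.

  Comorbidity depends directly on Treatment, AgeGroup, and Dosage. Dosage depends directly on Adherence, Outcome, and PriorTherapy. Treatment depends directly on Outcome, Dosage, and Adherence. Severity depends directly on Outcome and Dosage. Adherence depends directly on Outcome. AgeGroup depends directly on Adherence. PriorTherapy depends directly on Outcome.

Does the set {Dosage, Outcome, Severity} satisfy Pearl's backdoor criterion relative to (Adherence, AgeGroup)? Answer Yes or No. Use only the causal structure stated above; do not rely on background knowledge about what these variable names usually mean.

No

Backdoor paths from Adherence to AgeGroup (paths whose first edge points into Adherence):
  P1: Adherence <- Outcome -> PriorTherapy -> Dosage -> Treatment -> Comorbidity <- AgeGroup
  P2: Adherence <- Outcome -> PriorTherapy -> Dosage -> Comorbidity <- AgeGroup
  P3: Adherence <- Outcome -> Dosage -> Treatment -> Comorbidity <- AgeGroup
  P4: Adherence <- Outcome -> Dosage -> Comorbidity <- AgeGroup
  P5: Adherence <- Outcome -> Severity <- Dosage -> Treatment -> Comorbidity <- AgeGroup
  P6: Adherence <- Outcome -> Severity <- Dosage -> Comorbidity <- AgeGroup
  P7: Adherence <- Outcome -> Treatment <- Dosage -> Comorbidity <- AgeGroup
  P8: Adherence <- Outcome -> Treatment -> Comorbidity <- AgeGroup
Condition 1 (no descendant of Adherence in the set): FAILS — Dosage and Severity are descendants of Adherence.
Condition 2 (every backdoor path blocked by {Dosage, Outcome, Severity}):
  P1: blocked at fork node Outcome ∈ conditioning set.
  P2: blocked at fork node Outcome ∈ conditioning set.
  P3: blocked at fork node Outcome ∈ conditioning set.
  P4: blocked at fork node Outcome ∈ conditioning set.
  P5: blocked at fork node Outcome ∈ conditioning set.
  P6: blocked at fork node Outcome ∈ conditioning set.
  P7: blocked at fork node Outcome ∈ conditioning set.
  P8: blocked at fork node Outcome ∈ conditioning set.
{Dosage, Outcome, Severity} does not satisfy the backdoor criterion.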